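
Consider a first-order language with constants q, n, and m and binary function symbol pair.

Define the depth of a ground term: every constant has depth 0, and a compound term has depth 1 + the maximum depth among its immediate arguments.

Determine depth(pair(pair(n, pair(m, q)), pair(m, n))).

3

depth(pair(m, q)) = 1 + max(0, 0) = 1
depth(pair(n, pair(m, q))) = 1 + max(0, 1) = 2
depth(pair(m, n)) = 1 + max(0, 0) = 1
depth(pair(pair(n, pair(m, q)), pair(m, n))) = 1 + max(2, 1) = 3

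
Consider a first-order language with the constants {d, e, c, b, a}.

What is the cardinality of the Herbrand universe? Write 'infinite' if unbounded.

There are no function symbols, so every ground term is one of the 5 constants.
The Herbrand universe is {d, e, c, b, a}, which is finite with 5 elements.

5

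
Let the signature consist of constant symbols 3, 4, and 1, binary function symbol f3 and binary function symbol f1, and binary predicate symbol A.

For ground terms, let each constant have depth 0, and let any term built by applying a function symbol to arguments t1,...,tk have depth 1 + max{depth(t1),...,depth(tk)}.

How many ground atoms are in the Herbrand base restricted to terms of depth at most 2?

First count ground terms of depth ≤ 2.
Let N_k = |{terms of depth ≤ k}|. Then N_0 = 3 and N_k = 3 + N_{k-1}^2 + N_{k-1}^2 for k ≥ 1 (one summand per function symbol, arity giving the exponent).
N_0 = 3
N_1 = 3 + 3^2 + 3^2 = 21
N_2 = 3 + 21^2 + 21^2 = 885
So |H| = 885.
A ground atom is a predicate applied to a tuple of terms from H, so the count is the sum over predicates of |H|^arity:
  A: 885^2 = 783225
Total ground atoms: 783225.

783225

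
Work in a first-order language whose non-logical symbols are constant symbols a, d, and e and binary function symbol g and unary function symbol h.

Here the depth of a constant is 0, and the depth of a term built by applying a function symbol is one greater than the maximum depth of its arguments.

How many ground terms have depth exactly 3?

Let N_k count ground terms of depth at most k. Each non-constant term of depth ≤ k is some function symbol applied to depth-≤(k−1) arguments, giving N_k = 3 + N_{k-1}^2 + N_{k-1}.
N_0 = 3
N_1 = 3 + 3^2 + 3 = 15
N_2 = 3 + 15^2 + 15 = 243
N_3 = 3 + 243^2 + 243 = 59295
Terms of depth exactly 3: N_3 − N_2 = 59295 − 243 = 59052.

59052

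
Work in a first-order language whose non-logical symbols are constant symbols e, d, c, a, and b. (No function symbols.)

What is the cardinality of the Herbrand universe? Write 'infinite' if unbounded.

There are no function symbols, so every ground term is one of the 5 constants.
The Herbrand universe is {e, d, c, a, b}, which is finite with 5 elements.

5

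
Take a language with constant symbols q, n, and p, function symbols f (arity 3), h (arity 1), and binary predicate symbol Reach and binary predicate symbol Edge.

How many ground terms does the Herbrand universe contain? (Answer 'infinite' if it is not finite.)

infinite

The signature has at least one function symbol (f, arity 3) and at least one constant (q).
Iterating f gives infinitely many distinct ground terms: q, f(q, q, q), f(f(q, q, q), f(q, q, q), f(q, q, q)), ...
So the Herbrand universe is infinite.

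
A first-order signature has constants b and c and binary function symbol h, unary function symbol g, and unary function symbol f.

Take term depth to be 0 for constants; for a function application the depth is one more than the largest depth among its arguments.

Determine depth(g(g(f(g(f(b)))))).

5

depth(f(b)) = 1 + depth(b) = 1 + 0 = 1
depth(g(f(b))) = 1 + depth(f(b)) = 1 + 1 = 2
depth(f(g(f(b)))) = 1 + depth(g(f(b))) = 1 + 2 = 3
depth(g(f(g(f(b))))) = 1 + depth(f(g(f(b)))) = 1 + 3 = 4
depth(g(g(f(g(f(b)))))) = 1 + depth(g(f(g(f(b))))) = 1 + 4 = 5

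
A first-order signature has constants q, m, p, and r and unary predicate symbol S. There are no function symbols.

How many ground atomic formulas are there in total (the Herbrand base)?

With no function symbols, the Herbrand universe is just the 4 constants.
Ground atoms per predicate: S: 4.
Herbrand base size = 4 = 4.

4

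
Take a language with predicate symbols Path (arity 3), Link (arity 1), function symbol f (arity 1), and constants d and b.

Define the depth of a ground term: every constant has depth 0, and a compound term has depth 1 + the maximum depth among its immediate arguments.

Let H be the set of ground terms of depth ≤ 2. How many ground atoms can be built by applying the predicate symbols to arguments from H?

222

First count ground terms of depth ≤ 2.
Let N_k count ground terms of depth at most k. Each non-constant term of depth ≤ k is some function symbol applied to depth-≤(k−1) arguments, giving N_k = 2 + N_{k-1}.
N_0 = 2
N_1 = 2 + 2 = 4
N_2 = 2 + 4 = 6
Explicitly: d, b, f(d), f(b), f(f(d)), f(f(b)).
So |H| = 6.
A ground atom is a predicate applied to a tuple of terms from H, so the count is the sum over predicates of |H|^arity:
  Path: 6^3 = 216;  Link: 6
Total ground atoms: 216 + 6 = 222.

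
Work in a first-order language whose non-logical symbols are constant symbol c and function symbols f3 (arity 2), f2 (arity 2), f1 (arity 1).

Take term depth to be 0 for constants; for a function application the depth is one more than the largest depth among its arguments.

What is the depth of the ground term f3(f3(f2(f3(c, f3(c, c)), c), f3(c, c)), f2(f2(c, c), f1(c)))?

5

depth(f3(c, c)) = 1 + max(0, 0) = 1
depth(f3(c, f3(c, c))) = 1 + max(0, 1) = 2
depth(f2(f3(c, f3(c, c)), c)) = 1 + max(2, 0) = 3
depth(f3(f2(f3(c, f3(c, c)), c), f3(c, c))) = 1 + max(3, 1) = 4
depth(f2(c, c)) = 1 + max(0, 0) = 1
depth(f1(c)) = 1 + depth(c) = 1 + 0 = 1
depth(f2(f2(c, c), f1(c))) = 1 + max(1, 1) = 2
depth(f3(f3(f2(f3(c, f3(c, c)), c), f3(c, c)), f2(f2(c, c), f1(c)))) = 1 + max(4, 2) = 5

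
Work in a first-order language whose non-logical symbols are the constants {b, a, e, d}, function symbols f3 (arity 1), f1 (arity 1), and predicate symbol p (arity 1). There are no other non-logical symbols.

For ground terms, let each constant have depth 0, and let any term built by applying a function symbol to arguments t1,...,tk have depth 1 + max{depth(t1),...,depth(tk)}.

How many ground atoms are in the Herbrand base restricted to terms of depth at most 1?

12

First count ground terms of depth ≤ 1.
Let N_k count ground terms of depth at most k. Each non-constant term of depth ≤ k is some function symbol applied to depth-≤(k−1) arguments, giving N_k = 4 + N_{k-1} + N_{k-1}.
N_0 = 4
N_1 = 4 + 4 + 4 = 12
Explicitly: b, a, e, d, f3(b), f3(a), f3(e), f3(d), f1(b), f1(a), f1(e), f1(d).
So |H| = 12.
For each predicate symbol, the number of ground atoms is |H| raised to its arity; summing:
  p: 12
Total ground atoms: 12.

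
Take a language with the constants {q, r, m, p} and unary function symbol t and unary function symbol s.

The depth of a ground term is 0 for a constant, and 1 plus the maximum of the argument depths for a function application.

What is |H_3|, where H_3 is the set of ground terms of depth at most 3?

Count level by level. With function symbols t/1, s/1, the terms of depth ≤ k are the 4 constants together with each function applied to depth-≤(k−1) tuples, so N_k = 4 + N_{k-1} + N_{k-1}.
N_0 = 4
N_1 = 4 + 4 + 4 = 12
N_2 = 4 + 12 + 12 = 28
N_3 = 4 + 28 + 28 = 60

60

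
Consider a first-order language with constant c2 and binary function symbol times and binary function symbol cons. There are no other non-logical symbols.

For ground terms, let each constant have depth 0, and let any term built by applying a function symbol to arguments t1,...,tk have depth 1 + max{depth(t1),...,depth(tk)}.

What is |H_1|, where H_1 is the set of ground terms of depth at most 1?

3

Write N_k for the number of ground terms of depth ≤ k. A term of depth ≤ k is either a constant or a function symbol applied to arguments of depth ≤ k−1, so N_k = 1 + N_{k-1}^2 + N_{k-1}^2.
N_0 = 1
N_1 = 1 + 1^2 + 1^2 = 3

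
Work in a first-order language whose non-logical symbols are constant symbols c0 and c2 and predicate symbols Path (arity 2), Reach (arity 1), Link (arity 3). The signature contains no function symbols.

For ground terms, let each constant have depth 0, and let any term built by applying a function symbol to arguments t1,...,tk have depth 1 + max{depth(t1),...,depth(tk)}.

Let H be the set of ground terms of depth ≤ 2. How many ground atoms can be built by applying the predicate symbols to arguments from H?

14

First count ground terms of depth ≤ 2.
With no function symbols every ground term is a constant, so there are exactly 2 ground terms at every depth bound.
N_0 = 2
N_1 = 2
N_2 = 2
So |H| = 2.
A ground atom is a predicate applied to a tuple of terms from H, so the count is the sum over predicates of |H|^arity:
  Path: 2^2 = 4;  Reach: 2;  Link: 2^3 = 8
Total ground atoms: 4 + 2 + 8 = 14.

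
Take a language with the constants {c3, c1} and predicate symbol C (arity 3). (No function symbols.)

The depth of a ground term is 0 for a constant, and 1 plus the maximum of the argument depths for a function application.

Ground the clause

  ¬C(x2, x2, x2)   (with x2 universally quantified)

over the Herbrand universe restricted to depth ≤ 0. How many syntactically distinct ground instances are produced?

Ground terms of depth ≤ 0:
  With no function symbols every ground term is a constant, so there are exactly 2 ground terms at every depth bound.
  N_0 = 2
So there are 2 ground terms available for substitution.
There is 1 variable to instantiate (x2),  occurring in at least one literal, so different choices give different ground instances.
Number of ground instances = 2.

2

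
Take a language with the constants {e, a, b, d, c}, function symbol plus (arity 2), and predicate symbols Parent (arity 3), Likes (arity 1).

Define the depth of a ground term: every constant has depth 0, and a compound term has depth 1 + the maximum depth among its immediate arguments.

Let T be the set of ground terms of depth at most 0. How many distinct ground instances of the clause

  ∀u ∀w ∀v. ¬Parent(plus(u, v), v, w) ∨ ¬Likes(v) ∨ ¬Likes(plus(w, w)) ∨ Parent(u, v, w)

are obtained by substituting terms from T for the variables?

Ground terms of depth ≤ 0:
  Write N_k for the number of ground terms of depth ≤ k. A term of depth ≤ k is either a constant or a function symbol applied to arguments of depth ≤ k−1, so N_k = 5 + N_{k-1}^2.
  N_0 = 5
  Explicitly: e, a, b, d, c.
So there are 5 ground terms available for substitution.
Each of u, w, v ranges independently over the available ground terms, and distinct assignments produce distinct instances.
Number of ground instances = 5^3 = 125.

125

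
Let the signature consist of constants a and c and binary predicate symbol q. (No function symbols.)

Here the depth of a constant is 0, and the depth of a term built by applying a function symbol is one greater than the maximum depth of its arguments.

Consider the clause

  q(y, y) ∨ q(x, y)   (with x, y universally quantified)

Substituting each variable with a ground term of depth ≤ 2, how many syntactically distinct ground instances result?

4

Ground terms of depth ≤ 2:
  With no function symbols every ground term is a constant, so there are exactly 2 ground terms at every depth bound.
  N_0 = 2
  N_1 = 2
  N_2 = 2
So there are 2 ground terms available for substitution.
The clause has 2 distinct variables (x, y), each appearing in the body. In the free term algebra distinct substitutions yield syntactically distinct ground instances.
Number of ground instances = 2^2 = 4.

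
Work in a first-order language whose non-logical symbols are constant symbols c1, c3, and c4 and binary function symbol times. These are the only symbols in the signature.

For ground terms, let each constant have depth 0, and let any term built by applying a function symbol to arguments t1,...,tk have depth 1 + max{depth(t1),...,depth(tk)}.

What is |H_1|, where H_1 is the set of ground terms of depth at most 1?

12

Let N_k = |{terms of depth ≤ k}|. Then N_0 = 3 and N_k = 3 + N_{k-1}^2 for k ≥ 1 (one summand per function symbol, arity giving the exponent).
N_0 = 3
N_1 = 3 + 3^2 = 12
Explicitly: c1, c3, c4, times(c1, c1), times(c1, c3), times(c1, c4), times(c3, c1), times(c3, c3), times(c3, c4), times(c4, c1), times(c4, c3), times(c4, c4).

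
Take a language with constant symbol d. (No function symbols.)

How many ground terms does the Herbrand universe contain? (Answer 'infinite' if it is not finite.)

1

There are no function symbols, so the only ground term is the single constant.
The Herbrand universe is {d}, finite with 1 element.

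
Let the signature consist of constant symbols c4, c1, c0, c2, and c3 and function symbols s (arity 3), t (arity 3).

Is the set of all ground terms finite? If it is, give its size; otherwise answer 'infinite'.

The signature has at least one function symbol (s, arity 3) and at least one constant (c4).
Iterating s gives infinitely many distinct ground terms: c4, s(c4, c4, c4), s(s(c4, c4, c4), s(c4, c4, c4), s(c4, c4, c4)), ...
So the Herbrand universe is infinite.

infinite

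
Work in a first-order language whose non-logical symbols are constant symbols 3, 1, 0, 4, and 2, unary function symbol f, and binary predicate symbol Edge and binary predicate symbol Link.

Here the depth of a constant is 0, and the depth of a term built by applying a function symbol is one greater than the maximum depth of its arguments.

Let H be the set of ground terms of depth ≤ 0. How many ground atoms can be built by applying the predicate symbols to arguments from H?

First count ground terms of depth ≤ 0.
If N_k denotes the number of depth-≤k ground terms, the 5 constants give N_0 = 5, and each function symbol of arity r contributes N_{k-1}^r new terms at level k: N_k = 5 + N_{k-1}.
N_0 = 5
So |H| = 5.
Ground atoms are formed by filling each argument slot of a predicate with a term from H, so an r-ary predicate gives |H|^r atoms:
  Edge: 5^2 = 25;  Link: 5^2 = 25
Total ground atoms: 25 + 25 = 50.

50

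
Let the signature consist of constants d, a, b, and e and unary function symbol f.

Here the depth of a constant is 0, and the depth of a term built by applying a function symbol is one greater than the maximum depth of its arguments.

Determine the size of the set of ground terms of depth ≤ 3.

16

Let N_k = |{terms of depth ≤ k}|. Then N_0 = 4 and N_k = 4 + N_{k-1} for k ≥ 1 (one summand per function symbol, arity giving the exponent).
N_0 = 4
N_1 = 4 + 4 = 8
N_2 = 4 + 8 = 12
N_3 = 4 + 12 = 16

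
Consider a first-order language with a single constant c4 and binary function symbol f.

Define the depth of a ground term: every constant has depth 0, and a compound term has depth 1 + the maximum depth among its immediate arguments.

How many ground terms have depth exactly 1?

1

Write N_k for the number of ground terms of depth ≤ k. A term of depth ≤ k is either a constant or a function symbol applied to arguments of depth ≤ k−1, so N_k = 1 + N_{k-1}^2.
N_0 = 1
N_1 = 1 + 1^2 = 2
Terms of depth exactly 1: N_1 − N_0 = 2 − 1 = 1.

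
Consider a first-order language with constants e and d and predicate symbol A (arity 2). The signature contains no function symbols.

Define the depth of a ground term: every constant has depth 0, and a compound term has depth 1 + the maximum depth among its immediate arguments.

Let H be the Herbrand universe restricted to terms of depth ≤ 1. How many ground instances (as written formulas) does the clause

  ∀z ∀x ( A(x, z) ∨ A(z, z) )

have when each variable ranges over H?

Ground terms of depth ≤ 1:
  With no function symbols every ground term is a constant, so there are exactly 2 ground terms at every depth bound.
  N_0 = 2
  N_1 = 2
  Explicitly: e, d.
So there are 2 ground terms available for substitution.
There are 2 variables to instantiate (z, x), each occurring in at least one literal, so different choices give different ground instances.
Number of ground instances = 2^2 = 4.

4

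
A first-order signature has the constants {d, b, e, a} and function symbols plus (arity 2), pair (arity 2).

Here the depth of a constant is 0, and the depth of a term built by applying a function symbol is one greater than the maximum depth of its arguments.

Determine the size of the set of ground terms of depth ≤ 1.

36

Write N_k for the number of ground terms of depth ≤ k. A term of depth ≤ k is either a constant or a function symbol applied to arguments of depth ≤ k−1, so N_k = 4 + N_{k-1}^2 + N_{k-1}^2.
N_0 = 4
N_1 = 4 + 4^2 + 4^2 = 36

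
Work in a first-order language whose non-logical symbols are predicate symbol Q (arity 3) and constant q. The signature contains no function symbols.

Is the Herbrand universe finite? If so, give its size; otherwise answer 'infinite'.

1

There are no function symbols, so the only ground term is the single constant.
The Herbrand universe is {q}, finite with 1 element.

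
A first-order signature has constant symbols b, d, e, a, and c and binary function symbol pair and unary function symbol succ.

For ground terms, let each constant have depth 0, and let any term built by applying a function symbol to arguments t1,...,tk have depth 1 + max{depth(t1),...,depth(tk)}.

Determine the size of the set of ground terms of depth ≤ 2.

1265

If N_k denotes the number of depth-≤k ground terms, the 5 constants give N_0 = 5, and each function symbol of arity r contributes N_{k-1}^r new terms at level k: N_k = 5 + N_{k-1}^2 + N_{k-1}.
N_0 = 5
N_1 = 5 + 5^2 + 5 = 35
N_2 = 5 + 35^2 + 35 = 1265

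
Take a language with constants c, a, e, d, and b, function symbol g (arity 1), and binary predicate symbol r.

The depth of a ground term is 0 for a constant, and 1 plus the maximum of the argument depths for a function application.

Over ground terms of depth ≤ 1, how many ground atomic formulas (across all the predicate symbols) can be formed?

100

First count ground terms of depth ≤ 1.
Count level by level. With function symbols g/1, the terms of depth ≤ k are the 5 constants together with each function applied to depth-≤(k−1) tuples, so N_k = 5 + N_{k-1}.
N_0 = 5
N_1 = 5 + 5 = 10
Explicitly: c, a, e, d, b, g(c), g(a), g(e), g(d), g(b).
So |H| = 10.
For each predicate symbol, the number of ground atoms is |H| raised to its arity; summing:
  r: 10^2 = 100
Total ground atoms: 100.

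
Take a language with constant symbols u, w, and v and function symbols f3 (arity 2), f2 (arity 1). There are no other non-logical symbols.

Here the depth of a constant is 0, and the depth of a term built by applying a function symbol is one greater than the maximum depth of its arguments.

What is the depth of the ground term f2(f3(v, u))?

depth(f3(v, u)) = 1 + max(0, 0) = 1
depth(f2(f3(v, u))) = 1 + depth(f3(v, u)) = 1 + 1 = 2

2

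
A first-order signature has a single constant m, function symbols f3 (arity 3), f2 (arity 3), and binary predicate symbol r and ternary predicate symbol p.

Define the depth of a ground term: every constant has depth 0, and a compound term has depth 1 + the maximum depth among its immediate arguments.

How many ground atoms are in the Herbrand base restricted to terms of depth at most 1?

36

First count ground terms of depth ≤ 1.
Count level by level. With function symbols f3/3, f2/3, the terms of depth ≤ k are the 1 constant together with each function applied to depth-≤(k−1) tuples, so N_k = 1 + N_{k-1}^3 + N_{k-1}^3.
N_0 = 1
N_1 = 1 + 1^3 + 1^3 = 3
Explicitly: m, f3(m, m, m), f2(m, m, m).
So |H| = 3.
Ground atoms are formed by filling each argument slot of a predicate with a term from H, so an r-ary predicate gives |H|^r atoms:
  r: 3^2 = 9;  p: 3^3 = 27
Total ground atoms: 9 + 27 = 36.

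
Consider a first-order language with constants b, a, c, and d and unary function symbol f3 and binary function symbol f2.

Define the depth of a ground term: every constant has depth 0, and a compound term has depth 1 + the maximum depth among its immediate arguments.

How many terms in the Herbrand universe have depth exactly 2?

580

Count level by level. With function symbols f3/1, f2/2, the terms of depth ≤ k are the 4 constants together with each function applied to depth-≤(k−1) tuples, so N_k = 4 + N_{k-1} + N_{k-1}^2.
N_0 = 4
N_1 = 4 + 4 + 4^2 = 24
N_2 = 4 + 24 + 24^2 = 604
Terms of depth exactly 2: N_2 − N_1 = 604 − 24 = 580.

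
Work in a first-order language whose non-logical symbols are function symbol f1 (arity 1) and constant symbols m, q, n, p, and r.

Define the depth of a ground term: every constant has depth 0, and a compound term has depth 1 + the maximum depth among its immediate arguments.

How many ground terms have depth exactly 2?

5

Write N_k for the number of ground terms of depth ≤ k. A term of depth ≤ k is either a constant or a function symbol applied to arguments of depth ≤ k−1, so N_k = 5 + N_{k-1}.
N_0 = 5
N_1 = 5 + 5 = 10
N_2 = 5 + 10 = 15
Terms of depth exactly 2: N_2 − N_1 = 15 − 10 = 5.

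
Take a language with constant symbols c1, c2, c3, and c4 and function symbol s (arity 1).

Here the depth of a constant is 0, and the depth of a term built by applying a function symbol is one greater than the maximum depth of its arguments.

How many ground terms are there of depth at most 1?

8

If N_k denotes the number of depth-≤k ground terms, the 4 constants give N_0 = 4, and each function symbol of arity r contributes N_{k-1}^r new terms at level k: N_k = 4 + N_{k-1}.
N_0 = 4
N_1 = 4 + 4 = 8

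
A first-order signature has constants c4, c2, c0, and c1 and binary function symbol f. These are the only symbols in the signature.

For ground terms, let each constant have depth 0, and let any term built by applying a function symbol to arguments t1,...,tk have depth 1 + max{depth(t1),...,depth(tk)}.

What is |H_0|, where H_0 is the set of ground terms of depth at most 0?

If N_k denotes the number of depth-≤k ground terms, the 4 constants give N_0 = 4, and each function symbol of arity r contributes N_{k-1}^r new terms at level k: N_k = 4 + N_{k-1}^2.
N_0 = 4
Explicitly: c4, c2, c0, c1.

4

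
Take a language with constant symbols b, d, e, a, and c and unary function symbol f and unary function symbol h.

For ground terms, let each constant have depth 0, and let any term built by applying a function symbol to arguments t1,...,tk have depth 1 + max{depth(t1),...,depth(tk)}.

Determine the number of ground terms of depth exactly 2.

20

Let N_k count ground terms of depth at most k. Each non-constant term of depth ≤ k is some function symbol applied to depth-≤(k−1) arguments, giving N_k = 5 + N_{k-1} + N_{k-1}.
N_0 = 5
N_1 = 5 + 5 + 5 = 15
N_2 = 5 + 15 + 15 = 35
Terms of depth exactly 2: N_2 − N_1 = 35 − 15 = 20.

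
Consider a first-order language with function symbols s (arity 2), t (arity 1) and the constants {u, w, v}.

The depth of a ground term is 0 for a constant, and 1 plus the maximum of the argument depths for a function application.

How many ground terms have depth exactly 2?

Let N_k count ground terms of depth at most k. Each non-constant term of depth ≤ k is some function symbol applied to depth-≤(k−1) arguments, giving N_k = 3 + N_{k-1}^2 + N_{k-1}.
N_0 = 3
N_1 = 3 + 3^2 + 3 = 15
N_2 = 3 + 15^2 + 15 = 243
Terms of depth exactly 2: N_2 − N_1 = 243 − 15 = 228.

228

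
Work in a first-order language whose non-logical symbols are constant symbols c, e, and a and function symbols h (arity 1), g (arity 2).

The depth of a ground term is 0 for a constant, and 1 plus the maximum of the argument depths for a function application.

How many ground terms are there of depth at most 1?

Write N_k for the number of ground terms of depth ≤ k. A term of depth ≤ k is either a constant or a function symbol applied to arguments of depth ≤ k−1, so N_k = 3 + N_{k-1} + N_{k-1}^2.
N_0 = 3
N_1 = 3 + 3 + 3^2 = 15

15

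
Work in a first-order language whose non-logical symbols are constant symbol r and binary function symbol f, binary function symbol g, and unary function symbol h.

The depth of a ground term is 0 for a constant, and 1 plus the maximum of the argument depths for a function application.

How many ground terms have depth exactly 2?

Write N_k for the number of ground terms of depth ≤ k. A term of depth ≤ k is either a constant or a function symbol applied to arguments of depth ≤ k−1, so N_k = 1 + N_{k-1}^2 + N_{k-1}^2 + N_{k-1}.
N_0 = 1
N_1 = 1 + 1^2 + 1^2 + 1 = 4
N_2 = 1 + 4^2 + 4^2 + 4 = 37
Terms of depth exactly 2: N_2 − N_1 = 37 − 4 = 33.

33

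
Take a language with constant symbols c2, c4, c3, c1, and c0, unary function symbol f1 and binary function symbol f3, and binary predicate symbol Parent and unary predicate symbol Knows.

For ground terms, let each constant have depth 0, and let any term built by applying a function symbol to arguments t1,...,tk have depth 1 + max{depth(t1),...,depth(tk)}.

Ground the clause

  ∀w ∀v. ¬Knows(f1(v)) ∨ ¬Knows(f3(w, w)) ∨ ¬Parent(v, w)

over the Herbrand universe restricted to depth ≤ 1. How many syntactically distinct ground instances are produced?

1225

Ground terms of depth ≤ 1:
  Let N_k = |{terms of depth ≤ k}|. Then N_0 = 5 and N_k = 5 + N_{k-1} + N_{k-1}^2 for k ≥ 1 (one summand per function symbol, arity giving the exponent).
  N_0 = 5
  N_1 = 5 + 5 + 5^2 = 35
So there are 35 ground terms available for substitution.
The body mentions every one of the 2 quantified variables; since ground terms form a free algebra, no two substitutions collapse to the same formula.
Number of ground instances = 35^2 = 1225.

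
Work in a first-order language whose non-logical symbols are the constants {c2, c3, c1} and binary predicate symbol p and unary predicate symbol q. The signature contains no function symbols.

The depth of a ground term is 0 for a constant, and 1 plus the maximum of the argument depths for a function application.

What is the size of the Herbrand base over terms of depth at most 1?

First count ground terms of depth ≤ 1.
With no function symbols every ground term is a constant, so there are exactly 3 ground terms at every depth bound.
N_0 = 3
N_1 = 3
So |H| = 3.
A ground atom is a predicate applied to a tuple of terms from H, so the count is the sum over predicates of |H|^arity:
  p: 3^2 = 9;  q: 3
Total ground atoms: 9 + 3 = 12.

12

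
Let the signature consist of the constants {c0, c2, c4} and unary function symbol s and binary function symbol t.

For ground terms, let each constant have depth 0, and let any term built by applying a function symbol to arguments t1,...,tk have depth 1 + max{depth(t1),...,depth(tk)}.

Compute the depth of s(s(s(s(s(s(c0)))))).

depth(s(c0)) = 1 + depth(c0) = 1 + 0 = 1
depth(s(s(c0))) = 1 + depth(s(c0)) = 1 + 1 = 2
depth(s(s(s(c0)))) = 1 + depth(s(s(c0))) = 1 + 2 = 3
depth(s(s(s(s(c0))))) = 1 + depth(s(s(s(c0)))) = 1 + 3 = 4
depth(s(s(s(s(s(c0)))))) = 1 + depth(s(s(s(s(c0))))) = 1 + 4 = 5
depth(s(s(s(s(s(s(c0))))))) = 1 + depth(s(s(s(s(s(c0)))))) = 1 + 5 = 6

6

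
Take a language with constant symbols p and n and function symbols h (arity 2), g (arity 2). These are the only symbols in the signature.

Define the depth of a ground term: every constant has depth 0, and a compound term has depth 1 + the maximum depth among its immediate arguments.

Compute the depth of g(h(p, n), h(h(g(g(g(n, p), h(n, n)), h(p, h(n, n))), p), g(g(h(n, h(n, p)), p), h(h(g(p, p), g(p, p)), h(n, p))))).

depth(h(p, n)) = 1 + max(0, 0) = 1
depth(g(n, p)) = 1 + max(0, 0) = 1
depth(h(n, n)) = 1 + max(0, 0) = 1
depth(g(g(n, p), h(n, n))) = 1 + max(1, 1) = 2
depth(h(p, h(n, n))) = 1 + max(0, 1) = 2
depth(g(g(g(n, p), h(n, n)), h(p, h(n, n)))) = 1 + max(2, 2) = 3
depth(h(g(g(g(n, p), h(n, n)), h(p, h(n, n))), p)) = 1 + max(3, 0) = 4
depth(h(n, p)) = 1 + max(0, 0) = 1
depth(h(n, h(n, p))) = 1 + max(0, 1) = 2
depth(g(h(n, h(n, p)), p)) = 1 + max(2, 0) = 3
depth(g(p, p)) = 1 + max(0, 0) = 1
depth(h(g(p, p), g(p, p))) = 1 + max(1, 1) = 2
depth(h(h(g(p, p), g(p, p)), h(n, p))) = 1 + max(2, 1) = 3
depth(g(g(h(n, h(n, p)), p), h(h(g(p, p), g(p, p)), h(n, p)))) = 1 + max(3, 3) = 4
depth(h(h(g(g(g(n, p), h(n, n)), h(p, h(n, n))), p), g(g(h(n, h(n, p)), p), h(h(g(p, p), g(p, p)), h(n, p))))) = 1 + max(4, 4) = 5
depth(g(h(p, n), h(h(g(g(g(n, p), h(n, n)), h(p, h(n, n))), p), g(g(h(n, h(n, p)), p), h(h(g(p, p), g(p, p)), h(n, p)))))) = 1 + max(1, 5) = 6

6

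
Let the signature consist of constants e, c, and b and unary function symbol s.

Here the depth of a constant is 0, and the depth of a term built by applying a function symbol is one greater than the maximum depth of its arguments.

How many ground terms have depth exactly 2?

3

Let N_k count ground terms of depth at most k. Each non-constant term of depth ≤ k is some function symbol applied to depth-≤(k−1) arguments, giving N_k = 3 + N_{k-1}.
N_0 = 3
N_1 = 3 + 3 = 6
N_2 = 3 + 6 = 9
Terms of depth exactly 2: N_2 − N_1 = 9 − 6 = 3.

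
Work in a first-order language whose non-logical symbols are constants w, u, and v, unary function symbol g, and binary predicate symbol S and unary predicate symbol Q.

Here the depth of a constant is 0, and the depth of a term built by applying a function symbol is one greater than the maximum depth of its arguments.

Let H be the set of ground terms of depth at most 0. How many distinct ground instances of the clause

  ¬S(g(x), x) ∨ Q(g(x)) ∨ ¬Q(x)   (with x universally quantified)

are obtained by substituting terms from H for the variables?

Ground terms of depth ≤ 0:
  If N_k denotes the number of depth-≤k ground terms, the 3 constants give N_0 = 3, and each function symbol of arity r contributes N_{k-1}^r new terms at level k: N_k = 3 + N_{k-1}.
  N_0 = 3
So there are 3 ground terms available for substitution.
The variable x ranges independently over the available ground terms, and distinct assignments produce distinct instances.
Number of ground instances = 3.

3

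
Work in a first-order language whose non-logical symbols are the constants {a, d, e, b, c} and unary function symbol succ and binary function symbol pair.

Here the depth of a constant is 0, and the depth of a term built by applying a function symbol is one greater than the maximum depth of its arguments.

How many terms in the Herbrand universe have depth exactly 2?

Let N_k = |{terms of depth ≤ k}|. Then N_0 = 5 and N_k = 5 + N_{k-1} + N_{k-1}^2 for k ≥ 1 (one summand per function symbol, arity giving the exponent).
N_0 = 5
N_1 = 5 + 5 + 5^2 = 35
N_2 = 5 + 35 + 35^2 = 1265
Terms of depth exactly 2: N_2 − N_1 = 1265 − 35 = 1230.

1230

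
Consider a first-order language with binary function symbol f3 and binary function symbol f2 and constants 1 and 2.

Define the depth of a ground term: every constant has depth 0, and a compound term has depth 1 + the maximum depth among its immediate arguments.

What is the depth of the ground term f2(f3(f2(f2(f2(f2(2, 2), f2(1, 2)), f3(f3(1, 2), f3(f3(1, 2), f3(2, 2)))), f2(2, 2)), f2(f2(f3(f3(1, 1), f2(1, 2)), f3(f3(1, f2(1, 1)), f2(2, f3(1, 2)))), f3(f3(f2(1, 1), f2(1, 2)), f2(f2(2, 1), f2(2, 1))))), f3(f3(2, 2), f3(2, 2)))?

7

depth(f2(2, 2)) = 1 + max(0, 0) = 1
depth(f2(1, 2)) = 1 + max(0, 0) = 1
depth(f2(f2(2, 2), f2(1, 2))) = 1 + max(1, 1) = 2
depth(f3(1, 2)) = 1 + max(0, 0) = 1
depth(f3(2, 2)) = 1 + max(0, 0) = 1
depth(f3(f3(1, 2), f3(2, 2))) = 1 + max(1, 1) = 2
depth(f3(f3(1, 2), f3(f3(1, 2), f3(2, 2)))) = 1 + max(1, 2) = 3
depth(f2(f2(f2(2, 2), f2(1, 2)), f3(f3(1, 2), f3(f3(1, 2), f3(2, 2))))) = 1 + max(2, 3) = 4
depth(f2(f2(f2(f2(2, 2), f2(1, 2)), f3(f3(1, 2), f3(f3(1, 2), f3(2, 2)))), f2(2, 2))) = 1 + max(4, 1) = 5
depth(f3(1, 1)) = 1 + max(0, 0) = 1
depth(f3(f3(1, 1), f2(1, 2))) = 1 + max(1, 1) = 2
depth(f2(1, 1)) = 1 + max(0, 0) = 1
depth(f3(1, f2(1, 1))) = 1 + max(0, 1) = 2
depth(f2(2, f3(1, 2))) = 1 + max(0, 1) = 2
depth(f3(f3(1, f2(1, 1)), f2(2, f3(1, 2)))) = 1 + max(2, 2) = 3
depth(f2(f3(f3(1, 1), f2(1, 2)), f3(f3(1, f2(1, 1)), f2(2, f3(1, 2))))) = 1 + max(2, 3) = 4
depth(f3(f2(1, 1), f2(1, 2))) = 1 + max(1, 1) = 2
depth(f2(2, 1)) = 1 + max(0, 0) = 1
depth(f2(f2(2, 1), f2(2, 1))) = 1 + max(1, 1) = 2
depth(f3(f3(f2(1, 1), f2(1, 2)), f2(f2(2, 1), f2(2, 1)))) = 1 + max(2, 2) = 3
depth(f2(f2(f3(f3(1, 1), f2(1, 2)), f3(f3(1, f2(1, 1)), f2(2, f3(1, 2)))), f3(f3(f2(1, 1), f2(1, 2)), f2(f2(2, 1), f2(2, 1))))) = 1 + max(4, 3) = 5
depth(f3(f2(f2(f2(f2(2, 2), f2(1, 2)), f3(f3(1, 2), f3(f3(1, 2), f3(2, 2)))), f2(2, 2)), f2(f2(f3(f3(1, 1), f2(1, 2)), f3(f3(1, f2(1, 1)), f2(2, f3(1, 2)))), f3(f3(f2(1, 1), f2(1, 2)), f2(f2(2, 1), f2(2, 1)))))) = 1 + max(5, 5) = 6
depth(f3(f3(2, 2), f3(2, 2))) = 1 + max(1, 1) = 2
depth(f2(f3(f2(f2(f2(f2(2, 2), f2(1, 2)), f3(f3(1, 2), f3(f3(1, 2), f3(2, 2)))), f2(2, 2)), f2(f2(f3(f3(1, 1), f2(1, 2)), f3(f3(1, f2(1, 1)), f2(2, f3(1, 2)))), f3(f3(f2(1, 1), f2(1, 2)), f2(f2(2, 1), f2(2, 1))))), f3(f3(2, 2), f3(2, 2)))) = 1 + max(6, 2) = 7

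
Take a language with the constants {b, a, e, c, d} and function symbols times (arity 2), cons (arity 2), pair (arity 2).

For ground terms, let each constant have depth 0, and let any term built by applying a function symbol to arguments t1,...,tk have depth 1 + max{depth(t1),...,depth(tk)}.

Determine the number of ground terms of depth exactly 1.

75

Let N_k = |{terms of depth ≤ k}|. Then N_0 = 5 and N_k = 5 + N_{k-1}^2 + N_{k-1}^2 + N_{k-1}^2 for k ≥ 1 (one summand per function symbol, arity giving the exponent).
N_0 = 5
N_1 = 5 + 5^2 + 5^2 + 5^2 = 80
Terms of depth exactly 1: N_1 − N_0 = 80 − 5 = 75.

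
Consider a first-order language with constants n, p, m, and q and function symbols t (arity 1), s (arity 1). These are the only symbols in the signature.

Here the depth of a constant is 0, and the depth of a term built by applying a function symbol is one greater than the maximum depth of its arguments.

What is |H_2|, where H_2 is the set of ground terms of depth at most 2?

28

Write N_k for the number of ground terms of depth ≤ k. A term of depth ≤ k is either a constant or a function symbol applied to arguments of depth ≤ k−1, so N_k = 4 + N_{k-1} + N_{k-1}.
N_0 = 4
N_1 = 4 + 4 + 4 = 12
N_2 = 4 + 12 + 12 = 28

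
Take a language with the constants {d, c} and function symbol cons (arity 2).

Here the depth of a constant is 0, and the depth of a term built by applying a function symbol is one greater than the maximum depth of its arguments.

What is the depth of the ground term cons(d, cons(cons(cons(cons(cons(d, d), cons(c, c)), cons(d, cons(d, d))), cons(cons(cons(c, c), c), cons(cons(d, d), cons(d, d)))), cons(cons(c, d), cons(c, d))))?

6

depth(cons(d, d)) = 1 + max(0, 0) = 1
depth(cons(c, c)) = 1 + max(0, 0) = 1
depth(cons(cons(d, d), cons(c, c))) = 1 + max(1, 1) = 2
depth(cons(d, cons(d, d))) = 1 + max(0, 1) = 2
depth(cons(cons(cons(d, d), cons(c, c)), cons(d, cons(d, d)))) = 1 + max(2, 2) = 3
depth(cons(cons(c, c), c)) = 1 + max(1, 0) = 2
depth(cons(cons(d, d), cons(d, d))) = 1 + max(1, 1) = 2
depth(cons(cons(cons(c, c), c), cons(cons(d, d), cons(d, d)))) = 1 + max(2, 2) = 3
depth(cons(cons(cons(cons(d, d), cons(c, c)), cons(d, cons(d, d))), cons(cons(cons(c, c), c), cons(cons(d, d), cons(d, d))))) = 1 + max(3, 3) = 4
depth(cons(c, d)) = 1 + max(0, 0) = 1
depth(cons(cons(c, d), cons(c, d))) = 1 + max(1, 1) = 2
depth(cons(cons(cons(cons(cons(d, d), cons(c, c)), cons(d, cons(d, d))), cons(cons(cons(c, c), c), cons(cons(d, d), cons(d, d)))), cons(cons(c, d), cons(c, d)))) = 1 + max(4, 2) = 5
depth(cons(d, cons(cons(cons(cons(cons(d, d), cons(c, c)), cons(d, cons(d, d))), cons(cons(cons(c, c), c), cons(cons(d, d), cons(d, d)))), cons(cons(c, d), cons(c, d))))) = 1 + max(0, 5) = 6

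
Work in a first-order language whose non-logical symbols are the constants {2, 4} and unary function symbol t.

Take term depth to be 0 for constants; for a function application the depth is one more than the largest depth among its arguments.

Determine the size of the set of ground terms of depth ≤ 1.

Let N_k = |{terms of depth ≤ k}|. Then N_0 = 2 and N_k = 2 + N_{k-1} for k ≥ 1 (one summand per function symbol, arity giving the exponent).
N_0 = 2
N_1 = 2 + 2 = 4
Explicitly: 2, 4, t(2), t(4).

4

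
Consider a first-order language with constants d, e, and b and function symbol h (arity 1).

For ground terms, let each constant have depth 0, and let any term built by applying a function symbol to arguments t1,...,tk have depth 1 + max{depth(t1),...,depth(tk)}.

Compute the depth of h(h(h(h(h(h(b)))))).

6

depth(h(b)) = 1 + depth(b) = 1 + 0 = 1
depth(h(h(b))) = 1 + depth(h(b)) = 1 + 1 = 2
depth(h(h(h(b)))) = 1 + depth(h(h(b))) = 1 + 2 = 3
depth(h(h(h(h(b))))) = 1 + depth(h(h(h(b)))) = 1 + 3 = 4
depth(h(h(h(h(h(b)))))) = 1 + depth(h(h(h(h(b))))) = 1 + 4 = 5
depth(h(h(h(h(h(h(b))))))) = 1 + depth(h(h(h(h(h(b)))))) = 1 + 5 = 6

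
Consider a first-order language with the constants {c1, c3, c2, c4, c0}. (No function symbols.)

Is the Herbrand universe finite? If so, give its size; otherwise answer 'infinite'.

There are no function symbols, so every ground term is one of the 5 constants.
The Herbrand universe is {c1, c3, c2, c4, c0}, which is finite with 5 elements.

5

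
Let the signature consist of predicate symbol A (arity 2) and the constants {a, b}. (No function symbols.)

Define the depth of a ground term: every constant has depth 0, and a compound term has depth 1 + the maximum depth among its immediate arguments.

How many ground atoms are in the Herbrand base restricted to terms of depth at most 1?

4

First count ground terms of depth ≤ 1.
With no function symbols every ground term is a constant, so there are exactly 2 ground terms at every depth bound.
N_0 = 2
N_1 = 2
So |H| = 2.
Each predicate of arity r yields |H|^r ground atoms (one per choice of an r-tuple from H):
  A: 2^2 = 4
Total ground atoms: 4.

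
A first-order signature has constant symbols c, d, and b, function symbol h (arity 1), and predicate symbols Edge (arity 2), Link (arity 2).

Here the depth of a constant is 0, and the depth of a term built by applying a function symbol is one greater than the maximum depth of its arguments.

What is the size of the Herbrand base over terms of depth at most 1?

72

First count ground terms of depth ≤ 1.
Count level by level. With function symbols h/1, the terms of depth ≤ k are the 3 constants together with each function applied to depth-≤(k−1) tuples, so N_k = 3 + N_{k-1}.
N_0 = 3
N_1 = 3 + 3 = 6
Explicitly: c, d, b, h(c), h(d), h(b).
So |H| = 6.
Ground atoms are formed by filling each argument slot of a predicate with a term from H, so an r-ary predicate gives |H|^r atoms:
  Edge: 6^2 = 36;  Link: 6^2 = 36
Total ground atoms: 36 + 36 = 72.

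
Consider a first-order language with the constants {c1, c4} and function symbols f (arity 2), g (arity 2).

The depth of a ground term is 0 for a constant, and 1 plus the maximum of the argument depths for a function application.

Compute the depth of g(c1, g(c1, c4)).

depth(g(c1, c4)) = 1 + max(0, 0) = 1
depth(g(c1, g(c1, c4))) = 1 + max(0, 1) = 2

2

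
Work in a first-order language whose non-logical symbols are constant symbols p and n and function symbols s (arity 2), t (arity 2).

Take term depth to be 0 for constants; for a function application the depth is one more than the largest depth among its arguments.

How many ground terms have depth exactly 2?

192

Write N_k for the number of ground terms of depth ≤ k. A term of depth ≤ k is either a constant or a function symbol applied to arguments of depth ≤ k−1, so N_k = 2 + N_{k-1}^2 + N_{k-1}^2.
N_0 = 2
N_1 = 2 + 2^2 + 2^2 = 10
N_2 = 2 + 10^2 + 10^2 = 202
Terms of depth exactly 2: N_2 − N_1 = 202 − 10 = 192.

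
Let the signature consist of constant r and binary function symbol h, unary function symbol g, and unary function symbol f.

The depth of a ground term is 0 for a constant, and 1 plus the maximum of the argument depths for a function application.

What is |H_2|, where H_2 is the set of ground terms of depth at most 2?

25

Let N_k count ground terms of depth at most k. Each non-constant term of depth ≤ k is some function symbol applied to depth-≤(k−1) arguments, giving N_k = 1 + N_{k-1}^2 + N_{k-1} + N_{k-1}.
N_0 = 1
N_1 = 1 + 1^2 + 1 + 1 = 4
N_2 = 1 + 4^2 + 4 + 4 = 25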